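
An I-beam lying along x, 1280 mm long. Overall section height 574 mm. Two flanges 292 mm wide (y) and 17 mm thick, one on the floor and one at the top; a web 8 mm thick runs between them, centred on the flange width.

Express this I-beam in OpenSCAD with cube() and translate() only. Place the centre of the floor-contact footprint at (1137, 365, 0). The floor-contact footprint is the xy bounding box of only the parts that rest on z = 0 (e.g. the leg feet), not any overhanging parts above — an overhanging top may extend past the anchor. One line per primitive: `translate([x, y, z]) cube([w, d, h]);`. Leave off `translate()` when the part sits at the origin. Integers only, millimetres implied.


translate([497, 219, 0]) cube([1280, 292, 17]);
translate([497, 361, 17]) cube([1280, 8, 540]);
translate([497, 219, 557]) cube([1280, 292, 17]);


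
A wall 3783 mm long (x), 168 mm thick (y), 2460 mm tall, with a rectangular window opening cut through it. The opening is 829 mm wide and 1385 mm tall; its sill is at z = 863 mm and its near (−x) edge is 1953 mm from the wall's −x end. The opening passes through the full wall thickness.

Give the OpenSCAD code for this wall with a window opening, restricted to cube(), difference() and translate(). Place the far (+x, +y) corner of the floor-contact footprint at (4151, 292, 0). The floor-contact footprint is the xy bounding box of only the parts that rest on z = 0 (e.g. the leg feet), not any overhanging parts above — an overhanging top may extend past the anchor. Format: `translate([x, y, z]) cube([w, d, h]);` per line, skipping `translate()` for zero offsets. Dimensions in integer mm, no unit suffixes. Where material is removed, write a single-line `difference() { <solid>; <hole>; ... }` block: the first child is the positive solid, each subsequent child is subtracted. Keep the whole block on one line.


difference() { translate([368, 124, 0]) cube([3783, 168, 2460]); translate([2321, 124, 863]) cube([829, 168, 1385]); }


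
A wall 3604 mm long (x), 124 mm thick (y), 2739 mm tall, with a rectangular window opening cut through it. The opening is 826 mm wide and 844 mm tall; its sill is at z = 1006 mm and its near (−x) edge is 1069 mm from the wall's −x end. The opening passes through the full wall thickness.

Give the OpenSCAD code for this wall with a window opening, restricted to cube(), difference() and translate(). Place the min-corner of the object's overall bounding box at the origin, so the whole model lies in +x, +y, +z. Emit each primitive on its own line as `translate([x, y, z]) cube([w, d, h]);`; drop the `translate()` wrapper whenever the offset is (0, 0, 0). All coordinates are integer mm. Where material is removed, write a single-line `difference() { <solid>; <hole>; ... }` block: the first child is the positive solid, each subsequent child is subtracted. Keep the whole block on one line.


difference() { cube([3604, 124, 2739]); translate([1069, 0, 1006]) cube([826, 124, 844]); }


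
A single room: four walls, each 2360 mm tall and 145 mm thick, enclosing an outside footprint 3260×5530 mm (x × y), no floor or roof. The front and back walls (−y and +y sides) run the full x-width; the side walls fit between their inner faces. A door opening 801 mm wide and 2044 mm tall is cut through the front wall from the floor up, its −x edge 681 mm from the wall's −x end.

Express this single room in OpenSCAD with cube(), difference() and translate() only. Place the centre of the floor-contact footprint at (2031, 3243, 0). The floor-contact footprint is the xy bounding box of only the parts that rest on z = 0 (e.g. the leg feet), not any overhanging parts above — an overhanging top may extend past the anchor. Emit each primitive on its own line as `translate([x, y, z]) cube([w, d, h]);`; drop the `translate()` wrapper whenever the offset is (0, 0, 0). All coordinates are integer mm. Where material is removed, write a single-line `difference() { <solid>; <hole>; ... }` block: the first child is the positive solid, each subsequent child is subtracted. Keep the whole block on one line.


difference() { translate([401, 478, 0]) cube([3260, 145, 2360]); translate([1082, 478, 0]) cube([801, 145, 2044]); }
translate([401, 5863, 0]) cube([3260, 145, 2360]);
translate([401, 623, 0]) cube([145, 5240, 2360]);
translate([3516, 623, 0]) cube([145, 5240, 2360]);


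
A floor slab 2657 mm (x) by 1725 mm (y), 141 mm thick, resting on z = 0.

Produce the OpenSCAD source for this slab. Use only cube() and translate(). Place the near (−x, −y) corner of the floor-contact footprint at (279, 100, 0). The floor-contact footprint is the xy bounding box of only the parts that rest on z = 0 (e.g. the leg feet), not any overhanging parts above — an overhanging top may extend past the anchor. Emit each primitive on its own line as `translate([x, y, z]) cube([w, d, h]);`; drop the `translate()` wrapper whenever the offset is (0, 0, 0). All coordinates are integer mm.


translate([279, 100, 0]) cube([2657, 1725, 141]);


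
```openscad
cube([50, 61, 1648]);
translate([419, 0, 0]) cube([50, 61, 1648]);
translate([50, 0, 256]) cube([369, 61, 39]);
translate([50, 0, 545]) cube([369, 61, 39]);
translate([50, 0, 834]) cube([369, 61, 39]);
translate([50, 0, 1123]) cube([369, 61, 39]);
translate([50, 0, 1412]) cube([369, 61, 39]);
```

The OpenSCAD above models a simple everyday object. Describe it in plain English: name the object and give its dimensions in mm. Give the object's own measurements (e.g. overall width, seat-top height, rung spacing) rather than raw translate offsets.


A straight ladder. Two 50×61 mm vertical rails, 1648 mm tall, stand 469 mm apart (outside-to-outside) with their front faces coplanar on the −y side. 5 rungs, each 61 mm deep and 39 mm tall, span between the inner faces of the rails, front faces flush with the rails. The lowest rung's underside is at z = 256 mm and rungs are spaced 289 mm apart (underside to underside).


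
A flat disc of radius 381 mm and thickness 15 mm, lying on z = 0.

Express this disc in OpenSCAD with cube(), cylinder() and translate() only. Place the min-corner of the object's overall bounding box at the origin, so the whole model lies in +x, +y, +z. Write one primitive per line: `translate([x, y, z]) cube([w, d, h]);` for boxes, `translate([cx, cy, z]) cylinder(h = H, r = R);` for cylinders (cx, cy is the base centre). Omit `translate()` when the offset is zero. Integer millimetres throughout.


translate([381, 381, 0]) cylinder(h = 15, r = 381);


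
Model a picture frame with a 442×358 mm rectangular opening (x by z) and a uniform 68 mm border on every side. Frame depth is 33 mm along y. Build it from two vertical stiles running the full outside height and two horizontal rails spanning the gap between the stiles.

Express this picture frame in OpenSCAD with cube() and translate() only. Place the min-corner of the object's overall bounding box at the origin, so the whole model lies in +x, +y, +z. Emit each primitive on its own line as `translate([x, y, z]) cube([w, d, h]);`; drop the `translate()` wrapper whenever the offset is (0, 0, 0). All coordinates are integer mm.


cube([68, 33, 494]);
translate([510, 0, 0]) cube([68, 33, 494]);
translate([68, 0, 0]) cube([442, 33, 68]);
translate([68, 0, 426]) cube([442, 33, 68]);


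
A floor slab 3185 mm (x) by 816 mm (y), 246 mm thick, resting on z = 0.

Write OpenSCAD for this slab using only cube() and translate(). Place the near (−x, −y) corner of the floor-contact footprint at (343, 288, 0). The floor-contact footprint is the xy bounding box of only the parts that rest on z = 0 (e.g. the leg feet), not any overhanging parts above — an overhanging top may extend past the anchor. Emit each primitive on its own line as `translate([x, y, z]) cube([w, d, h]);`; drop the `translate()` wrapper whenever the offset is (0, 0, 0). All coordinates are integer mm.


translate([343, 288, 0]) cube([3185, 816, 246]);


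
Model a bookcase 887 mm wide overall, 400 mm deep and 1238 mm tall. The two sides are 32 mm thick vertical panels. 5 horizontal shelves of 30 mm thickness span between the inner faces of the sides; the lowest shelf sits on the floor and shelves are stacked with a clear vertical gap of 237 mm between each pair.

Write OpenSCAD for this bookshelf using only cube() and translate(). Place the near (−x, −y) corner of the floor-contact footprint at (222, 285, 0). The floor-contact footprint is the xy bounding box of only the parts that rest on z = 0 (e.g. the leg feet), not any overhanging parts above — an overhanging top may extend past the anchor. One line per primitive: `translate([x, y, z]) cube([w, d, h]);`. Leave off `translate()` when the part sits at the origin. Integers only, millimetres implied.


translate([222, 285, 0]) cube([32, 400, 1238]);
translate([1077, 285, 0]) cube([32, 400, 1238]);
translate([254, 285, 0]) cube([823, 400, 30]);
translate([254, 285, 267]) cube([823, 400, 30]);
translate([254, 285, 534]) cube([823, 400, 30]);
translate([254, 285, 801]) cube([823, 400, 30]);
translate([254, 285, 1068]) cube([823, 400, 30]);


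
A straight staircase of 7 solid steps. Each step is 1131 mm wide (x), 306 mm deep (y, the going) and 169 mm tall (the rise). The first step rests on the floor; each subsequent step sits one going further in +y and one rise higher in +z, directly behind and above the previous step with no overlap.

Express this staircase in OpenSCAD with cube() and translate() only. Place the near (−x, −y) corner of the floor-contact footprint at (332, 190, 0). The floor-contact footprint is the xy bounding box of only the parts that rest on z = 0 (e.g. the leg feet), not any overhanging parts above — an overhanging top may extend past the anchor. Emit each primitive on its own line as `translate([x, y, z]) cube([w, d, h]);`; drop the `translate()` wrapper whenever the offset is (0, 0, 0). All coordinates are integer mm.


translate([332, 190, 0]) cube([1131, 306, 169]);
translate([332, 496, 169]) cube([1131, 306, 169]);
translate([332, 802, 338]) cube([1131, 306, 169]);
translate([332, 1108, 507]) cube([1131, 306, 169]);
translate([332, 1414, 676]) cube([1131, 306, 169]);
translate([332, 1720, 845]) cube([1131, 306, 169]);
translate([332, 2026, 1014]) cube([1131, 306, 169]);


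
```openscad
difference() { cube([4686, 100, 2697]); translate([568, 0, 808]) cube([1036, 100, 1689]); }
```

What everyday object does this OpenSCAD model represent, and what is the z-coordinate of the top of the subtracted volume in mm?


A wall with a window opening. The window head height is 2497 mm.

A wall with a rectangular opening subtracted — a window. Sill at z = 808, opening 1689 mm tall, so the head is at 808 + 1689 = 2497 mm.


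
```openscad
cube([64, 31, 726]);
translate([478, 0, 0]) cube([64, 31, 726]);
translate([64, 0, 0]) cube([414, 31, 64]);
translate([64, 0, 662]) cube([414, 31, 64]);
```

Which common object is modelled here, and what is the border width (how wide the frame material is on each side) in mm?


A picture frame. The border width is 64 mm.

Four thin pieces enclosing a rectangular opening — a picture frame. The two full-height stiles are 726 mm tall; the top rail sits at z = 662 and is 64 mm tall, so the border above the opening is 726 − 662 = 64 mm, matching the stile x-width.


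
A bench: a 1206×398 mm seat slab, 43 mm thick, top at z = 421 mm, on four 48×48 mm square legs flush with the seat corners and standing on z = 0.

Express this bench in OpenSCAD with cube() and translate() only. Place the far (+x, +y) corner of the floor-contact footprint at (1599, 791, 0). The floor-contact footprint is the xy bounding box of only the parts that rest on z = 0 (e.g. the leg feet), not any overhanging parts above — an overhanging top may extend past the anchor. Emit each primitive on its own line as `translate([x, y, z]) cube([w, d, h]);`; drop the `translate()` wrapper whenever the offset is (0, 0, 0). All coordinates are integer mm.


translate([393, 393, 378]) cube([1206, 398, 43]);
translate([393, 393, 0]) cube([48, 48, 378]);
translate([393, 743, 0]) cube([48, 48, 378]);
translate([1551, 393, 0]) cube([48, 48, 378]);
translate([1551, 743, 0]) cube([48, 48, 378]);


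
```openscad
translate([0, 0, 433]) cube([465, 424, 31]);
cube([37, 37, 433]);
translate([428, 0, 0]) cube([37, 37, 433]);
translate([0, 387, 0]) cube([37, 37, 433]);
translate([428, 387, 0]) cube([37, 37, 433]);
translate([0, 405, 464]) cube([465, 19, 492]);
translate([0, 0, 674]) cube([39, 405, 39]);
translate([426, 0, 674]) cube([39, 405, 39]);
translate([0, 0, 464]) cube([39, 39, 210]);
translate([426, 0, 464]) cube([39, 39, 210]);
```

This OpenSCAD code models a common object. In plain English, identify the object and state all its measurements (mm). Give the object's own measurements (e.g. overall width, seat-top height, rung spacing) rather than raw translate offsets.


A chair. The seat is a 465×424×31 mm slab with its top at z = 464 mm, on four 37×37 mm corner legs (flush with the seat edges, standing on z = 0). A flat backrest 19 mm thick, 492 mm tall, spans the full seat width and rises from the seat top along its +y edge, rear face flush with the rear of the seat. Two armrests of 39×39 mm section run along each side from the seat's front edge to the front of the backrest, top faces 249 mm above the seat top and outer faces flush with the seat's x-edges; a 39×39 mm post under the front of each armrest stands on the seat at the front corner.


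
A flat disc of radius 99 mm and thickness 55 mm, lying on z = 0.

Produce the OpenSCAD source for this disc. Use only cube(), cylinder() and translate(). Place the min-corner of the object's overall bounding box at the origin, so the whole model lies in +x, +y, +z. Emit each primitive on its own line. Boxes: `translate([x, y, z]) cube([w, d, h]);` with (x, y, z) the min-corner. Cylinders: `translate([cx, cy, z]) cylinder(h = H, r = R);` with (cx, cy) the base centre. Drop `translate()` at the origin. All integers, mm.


translate([99, 99, 0]) cylinder(h = 55, r = 99);


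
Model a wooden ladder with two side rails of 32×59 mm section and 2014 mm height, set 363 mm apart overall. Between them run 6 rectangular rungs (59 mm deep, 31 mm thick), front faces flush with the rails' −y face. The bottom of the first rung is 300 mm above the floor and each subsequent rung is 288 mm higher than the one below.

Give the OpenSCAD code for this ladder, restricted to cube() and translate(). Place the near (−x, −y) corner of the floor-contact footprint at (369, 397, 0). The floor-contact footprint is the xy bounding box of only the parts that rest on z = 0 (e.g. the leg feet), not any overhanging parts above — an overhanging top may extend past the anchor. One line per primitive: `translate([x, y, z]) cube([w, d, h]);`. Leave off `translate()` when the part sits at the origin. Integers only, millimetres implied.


translate([369, 397, 0]) cube([32, 59, 2014]);
translate([700, 397, 0]) cube([32, 59, 2014]);
translate([401, 397, 300]) cube([299, 59, 31]);
translate([401, 397, 588]) cube([299, 59, 31]);
translate([401, 397, 876]) cube([299, 59, 31]);
translate([401, 397, 1164]) cube([299, 59, 31]);
translate([401, 397, 1452]) cube([299, 59, 31]);
translate([401, 397, 1740]) cube([299, 59, 31]);


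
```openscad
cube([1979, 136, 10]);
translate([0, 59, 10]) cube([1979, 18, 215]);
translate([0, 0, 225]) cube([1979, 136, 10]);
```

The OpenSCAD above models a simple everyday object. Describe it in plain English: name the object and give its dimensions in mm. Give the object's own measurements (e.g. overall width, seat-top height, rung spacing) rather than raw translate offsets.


An I-beam lying along x, 1979 mm long. Overall section height 235 mm. Two flanges 136 mm wide (y) and 10 mm thick, one on the floor and one at the top; a web 18 mm thick runs between them, centred on the flange width.


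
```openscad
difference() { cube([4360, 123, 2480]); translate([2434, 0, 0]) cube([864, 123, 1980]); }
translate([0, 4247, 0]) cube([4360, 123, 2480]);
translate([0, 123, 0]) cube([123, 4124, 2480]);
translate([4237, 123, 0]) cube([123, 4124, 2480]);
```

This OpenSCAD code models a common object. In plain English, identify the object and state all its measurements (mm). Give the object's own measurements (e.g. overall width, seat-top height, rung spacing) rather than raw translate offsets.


A single room: four walls, each 2480 mm tall and 123 mm thick, enclosing an outside footprint 4360×4370 mm (x × y), no floor or roof. The front and back walls (−y and +y sides) run the full x-width; the side walls fit between their inner faces. A door opening 864 mm wide and 1980 mm tall is cut through the front wall from the floor up, its −x edge 2434 mm from the wall's −x end.


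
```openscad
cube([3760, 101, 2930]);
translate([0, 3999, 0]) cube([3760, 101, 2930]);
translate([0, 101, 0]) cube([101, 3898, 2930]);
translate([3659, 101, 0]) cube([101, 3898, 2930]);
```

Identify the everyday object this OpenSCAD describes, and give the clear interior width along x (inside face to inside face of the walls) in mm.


A house (or room) frame. The interior width is 3558 mm.

Four 2930 mm walls enclosing a rectangle with no floor or roof — a room or house frame. Outside width is 3760 mm and wall thickness is 101 mm, so the interior width is 3760 − 2 × 101 = 3558 mm.


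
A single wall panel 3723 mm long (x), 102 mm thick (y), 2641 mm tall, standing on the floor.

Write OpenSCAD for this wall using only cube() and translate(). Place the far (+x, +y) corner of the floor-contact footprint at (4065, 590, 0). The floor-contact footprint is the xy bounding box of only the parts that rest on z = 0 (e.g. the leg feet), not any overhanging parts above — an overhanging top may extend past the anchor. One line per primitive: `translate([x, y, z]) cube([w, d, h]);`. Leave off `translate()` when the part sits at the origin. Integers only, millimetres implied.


translate([342, 488, 0]) cube([3723, 102, 2641]);


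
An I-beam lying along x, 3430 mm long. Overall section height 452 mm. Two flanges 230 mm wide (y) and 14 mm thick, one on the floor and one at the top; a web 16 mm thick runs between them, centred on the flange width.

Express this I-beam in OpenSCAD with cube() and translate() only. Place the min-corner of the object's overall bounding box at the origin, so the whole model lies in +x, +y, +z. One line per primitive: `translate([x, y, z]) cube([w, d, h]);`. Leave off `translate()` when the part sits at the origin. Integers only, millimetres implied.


cube([3430, 230, 14]);
translate([0, 107, 14]) cube([3430, 16, 424]);
translate([0, 0, 438]) cube([3430, 230, 14]);


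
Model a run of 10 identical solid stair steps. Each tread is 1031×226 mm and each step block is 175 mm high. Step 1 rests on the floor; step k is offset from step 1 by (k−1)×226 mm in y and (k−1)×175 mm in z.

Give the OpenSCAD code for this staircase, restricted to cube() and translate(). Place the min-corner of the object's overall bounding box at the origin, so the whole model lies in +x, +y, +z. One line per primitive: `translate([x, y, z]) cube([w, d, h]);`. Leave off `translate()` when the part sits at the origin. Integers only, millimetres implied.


cube([1031, 226, 175]);
translate([0, 226, 175]) cube([1031, 226, 175]);
translate([0, 452, 350]) cube([1031, 226, 175]);
translate([0, 678, 525]) cube([1031, 226, 175]);
translate([0, 904, 700]) cube([1031, 226, 175]);
translate([0, 1130, 875]) cube([1031, 226, 175]);
translate([0, 1356, 1050]) cube([1031, 226, 175]);
translate([0, 1582, 1225]) cube([1031, 226, 175]);
translate([0, 1808, 1400]) cube([1031, 226, 175]);
translate([0, 2034, 1575]) cube([1031, 226, 175]);


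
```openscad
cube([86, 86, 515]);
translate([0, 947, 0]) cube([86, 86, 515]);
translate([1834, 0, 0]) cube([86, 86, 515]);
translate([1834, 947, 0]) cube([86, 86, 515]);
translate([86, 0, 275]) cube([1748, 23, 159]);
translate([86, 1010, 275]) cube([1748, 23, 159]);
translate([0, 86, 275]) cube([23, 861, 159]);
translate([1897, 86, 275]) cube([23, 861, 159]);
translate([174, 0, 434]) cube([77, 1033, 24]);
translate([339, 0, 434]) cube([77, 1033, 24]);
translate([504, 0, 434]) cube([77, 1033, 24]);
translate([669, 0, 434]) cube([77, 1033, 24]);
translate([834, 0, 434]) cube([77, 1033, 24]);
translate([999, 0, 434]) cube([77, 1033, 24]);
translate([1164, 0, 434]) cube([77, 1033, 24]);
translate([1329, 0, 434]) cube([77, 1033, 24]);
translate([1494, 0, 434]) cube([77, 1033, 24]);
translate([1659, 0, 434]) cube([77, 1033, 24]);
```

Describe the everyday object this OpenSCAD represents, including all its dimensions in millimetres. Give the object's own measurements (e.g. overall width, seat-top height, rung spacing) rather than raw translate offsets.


A bed frame 1920 mm long (x) by 1033 mm wide (y). Four 86×86 mm corner posts, 515 mm tall, at the corners of the footprint. Four rails of 23 mm thickness and 159 mm height run between adjacent posts with their undersides at z = 275 mm, their outer faces flush with the outside of the frame (the two x-running rails run between the posts' inner faces; the two y-running rails run between the posts' inner faces). 10 slats, each 77 mm wide (x) and 24 mm thick, lie across the top of the two x-running rails, running the full 1033 mm width of the frame in y; along x they sit between the end posts with a 88 mm gap after the −x posts and between neighbouring slats, leaving 98 mm before the +x posts.


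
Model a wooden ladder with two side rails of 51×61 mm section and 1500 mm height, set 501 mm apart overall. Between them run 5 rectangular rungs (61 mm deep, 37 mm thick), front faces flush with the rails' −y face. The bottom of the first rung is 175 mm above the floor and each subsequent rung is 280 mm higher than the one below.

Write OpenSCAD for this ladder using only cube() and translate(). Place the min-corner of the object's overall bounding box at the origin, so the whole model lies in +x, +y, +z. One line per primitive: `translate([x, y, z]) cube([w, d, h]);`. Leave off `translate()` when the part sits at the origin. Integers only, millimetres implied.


cube([51, 61, 1500]);
translate([450, 0, 0]) cube([51, 61, 1500]);
translate([51, 0, 175]) cube([399, 61, 37]);
translate([51, 0, 455]) cube([399, 61, 37]);
translate([51, 0, 735]) cube([399, 61, 37]);
translate([51, 0, 1015]) cube([399, 61, 37]);
translate([51, 0, 1295]) cube([399, 61, 37]);


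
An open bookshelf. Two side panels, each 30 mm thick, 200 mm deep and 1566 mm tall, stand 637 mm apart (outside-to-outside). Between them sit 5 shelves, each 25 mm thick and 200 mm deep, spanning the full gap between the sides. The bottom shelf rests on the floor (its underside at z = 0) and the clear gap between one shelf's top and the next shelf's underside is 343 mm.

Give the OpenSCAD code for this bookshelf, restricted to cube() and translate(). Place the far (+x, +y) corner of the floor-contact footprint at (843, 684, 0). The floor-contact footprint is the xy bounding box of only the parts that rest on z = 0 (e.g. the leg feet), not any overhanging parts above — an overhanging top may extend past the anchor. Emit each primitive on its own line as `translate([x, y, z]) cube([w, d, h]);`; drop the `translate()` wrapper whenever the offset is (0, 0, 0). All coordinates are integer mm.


translate([206, 484, 0]) cube([30, 200, 1566]);
translate([813, 484, 0]) cube([30, 200, 1566]);
translate([236, 484, 0]) cube([577, 200, 25]);
translate([236, 484, 368]) cube([577, 200, 25]);
translate([236, 484, 736]) cube([577, 200, 25]);
translate([236, 484, 1104]) cube([577, 200, 25]);
translate([236, 484, 1472]) cube([577, 200, 25]);


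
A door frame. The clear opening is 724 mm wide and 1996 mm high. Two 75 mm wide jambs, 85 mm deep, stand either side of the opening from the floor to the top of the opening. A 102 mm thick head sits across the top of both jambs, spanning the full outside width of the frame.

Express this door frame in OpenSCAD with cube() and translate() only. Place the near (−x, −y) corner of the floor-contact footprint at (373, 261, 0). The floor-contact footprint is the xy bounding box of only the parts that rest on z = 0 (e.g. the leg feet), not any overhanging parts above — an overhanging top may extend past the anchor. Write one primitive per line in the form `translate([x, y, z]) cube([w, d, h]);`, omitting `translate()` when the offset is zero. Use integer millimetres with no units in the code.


translate([373, 261, 0]) cube([75, 85, 1996]);
translate([1172, 261, 0]) cube([75, 85, 1996]);
translate([373, 261, 1996]) cube([874, 85, 102]);


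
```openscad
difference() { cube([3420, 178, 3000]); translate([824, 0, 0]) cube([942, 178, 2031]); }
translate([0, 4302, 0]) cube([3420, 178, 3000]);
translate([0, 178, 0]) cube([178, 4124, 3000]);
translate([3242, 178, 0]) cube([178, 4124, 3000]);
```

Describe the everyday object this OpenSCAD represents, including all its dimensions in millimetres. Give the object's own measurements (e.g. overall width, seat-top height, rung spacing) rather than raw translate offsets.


A single room: four walls, each 3000 mm tall and 178 mm thick, enclosing an outside footprint 3420×4480 mm (x × y), no floor or roof. The front and back walls (−y and +y sides) run the full x-width; the side walls fit between their inner faces. A door opening 942 mm wide and 2031 mm tall is cut through the front wall from the floor up, its −x edge 824 mm from the wall's −x end.


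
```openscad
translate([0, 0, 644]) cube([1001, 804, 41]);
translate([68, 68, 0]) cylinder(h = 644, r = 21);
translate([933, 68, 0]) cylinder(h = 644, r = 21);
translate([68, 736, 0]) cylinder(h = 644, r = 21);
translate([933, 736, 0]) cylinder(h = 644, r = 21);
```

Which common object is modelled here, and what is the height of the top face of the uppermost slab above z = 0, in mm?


A table. The table height is 685 mm.

A 1001×804×41 slab sits at z = 644 on four Ø42 mm round legs — a table. The top surface is at 644 + 41 = 685 mm.


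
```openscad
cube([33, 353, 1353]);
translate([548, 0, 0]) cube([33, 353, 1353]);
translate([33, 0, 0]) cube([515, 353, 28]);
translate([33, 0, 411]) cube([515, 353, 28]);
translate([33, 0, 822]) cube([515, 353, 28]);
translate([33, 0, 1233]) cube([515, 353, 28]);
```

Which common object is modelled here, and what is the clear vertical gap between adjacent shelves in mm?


A bookshelf. The clear shelf gap is 383 mm.

Two tall side panels with 4 horizontal boards between them — a bookshelf. The first two shelf undersides are at z = 0 and z = 411; with shelf thickness 28, the clear gap is 411 − 0 − 28 = 383 mm.


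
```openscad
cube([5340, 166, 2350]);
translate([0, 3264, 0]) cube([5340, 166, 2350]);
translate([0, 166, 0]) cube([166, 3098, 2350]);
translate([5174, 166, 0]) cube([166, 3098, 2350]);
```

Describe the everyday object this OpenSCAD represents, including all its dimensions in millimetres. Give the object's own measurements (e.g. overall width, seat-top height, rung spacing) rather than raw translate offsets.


The wall frame of a small rectangular building: four walls, each 2350 mm tall and 166 mm thick, enclosing a footprint 5340 mm (x) by 3430 mm (y) outside-to-outside, with no floor or roof. The front and back walls (the −y and +y sides) span the full width; the two side walls fit between them.


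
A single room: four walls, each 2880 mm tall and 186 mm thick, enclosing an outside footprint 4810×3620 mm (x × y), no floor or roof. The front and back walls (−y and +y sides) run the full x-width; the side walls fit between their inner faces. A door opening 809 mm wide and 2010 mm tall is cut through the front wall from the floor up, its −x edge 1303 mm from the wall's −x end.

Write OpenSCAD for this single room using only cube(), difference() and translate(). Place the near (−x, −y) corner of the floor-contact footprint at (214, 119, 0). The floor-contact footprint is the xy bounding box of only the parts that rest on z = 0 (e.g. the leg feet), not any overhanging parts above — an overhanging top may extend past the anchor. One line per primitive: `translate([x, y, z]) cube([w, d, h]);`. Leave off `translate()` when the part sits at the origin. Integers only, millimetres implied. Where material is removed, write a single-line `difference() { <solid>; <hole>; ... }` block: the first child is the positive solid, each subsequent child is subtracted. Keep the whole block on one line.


difference() { translate([214, 119, 0]) cube([4810, 186, 2880]); translate([1517, 119, 0]) cube([809, 186, 2010]); }
translate([214, 3553, 0]) cube([4810, 186, 2880]);
translate([214, 305, 0]) cube([186, 3248, 2880]);
translate([4838, 305, 0]) cube([186, 3248, 2880]);


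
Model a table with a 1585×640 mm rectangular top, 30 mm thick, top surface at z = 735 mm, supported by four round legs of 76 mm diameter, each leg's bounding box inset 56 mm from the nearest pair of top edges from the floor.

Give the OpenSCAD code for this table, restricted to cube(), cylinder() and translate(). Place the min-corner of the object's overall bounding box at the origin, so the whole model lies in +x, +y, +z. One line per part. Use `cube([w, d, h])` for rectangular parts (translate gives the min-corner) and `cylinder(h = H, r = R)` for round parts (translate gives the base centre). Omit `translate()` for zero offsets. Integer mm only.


translate([0, 0, 705]) cube([1585, 640, 30]);
translate([94, 94, 0]) cylinder(h = 705, r = 38);
translate([1491, 94, 0]) cylinder(h = 705, r = 38);
translate([94, 546, 0]) cylinder(h = 705, r = 38);
translate([1491, 546, 0]) cylinder(h = 705, r = 38);


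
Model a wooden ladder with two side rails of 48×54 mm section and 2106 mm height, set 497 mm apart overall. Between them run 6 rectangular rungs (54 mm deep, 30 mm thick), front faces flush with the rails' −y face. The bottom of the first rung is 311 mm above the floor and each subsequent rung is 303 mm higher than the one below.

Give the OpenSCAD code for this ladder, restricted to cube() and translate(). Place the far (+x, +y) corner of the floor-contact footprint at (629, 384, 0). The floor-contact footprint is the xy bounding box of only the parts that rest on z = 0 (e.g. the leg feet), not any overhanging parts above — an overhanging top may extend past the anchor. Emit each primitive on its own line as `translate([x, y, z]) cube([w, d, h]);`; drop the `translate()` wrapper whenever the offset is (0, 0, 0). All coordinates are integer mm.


translate([132, 330, 0]) cube([48, 54, 2106]);
translate([581, 330, 0]) cube([48, 54, 2106]);
translate([180, 330, 311]) cube([401, 54, 30]);
translate([180, 330, 614]) cube([401, 54, 30]);
translate([180, 330, 917]) cube([401, 54, 30]);
translate([180, 330, 1220]) cube([401, 54, 30]);
translate([180, 330, 1523]) cube([401, 54, 30]);
translate([180, 330, 1826]) cube([401, 54, 30]);


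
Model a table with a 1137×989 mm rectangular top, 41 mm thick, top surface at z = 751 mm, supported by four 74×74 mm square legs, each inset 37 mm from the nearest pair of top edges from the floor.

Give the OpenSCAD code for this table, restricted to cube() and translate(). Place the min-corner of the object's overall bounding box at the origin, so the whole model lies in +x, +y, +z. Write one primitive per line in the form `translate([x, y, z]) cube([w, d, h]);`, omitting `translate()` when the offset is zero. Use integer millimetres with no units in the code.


// leg_h = 751 - 41 = 710
translate([0, 0, 710]) cube([1137, 989, 41]);
translate([37, 37, 0]) cube([74, 74, 710]);
translate([1026, 37, 0]) cube([74, 74, 710]);
translate([37, 878, 0]) cube([74, 74, 710]);
translate([1026, 878, 0]) cube([74, 74, 710]);


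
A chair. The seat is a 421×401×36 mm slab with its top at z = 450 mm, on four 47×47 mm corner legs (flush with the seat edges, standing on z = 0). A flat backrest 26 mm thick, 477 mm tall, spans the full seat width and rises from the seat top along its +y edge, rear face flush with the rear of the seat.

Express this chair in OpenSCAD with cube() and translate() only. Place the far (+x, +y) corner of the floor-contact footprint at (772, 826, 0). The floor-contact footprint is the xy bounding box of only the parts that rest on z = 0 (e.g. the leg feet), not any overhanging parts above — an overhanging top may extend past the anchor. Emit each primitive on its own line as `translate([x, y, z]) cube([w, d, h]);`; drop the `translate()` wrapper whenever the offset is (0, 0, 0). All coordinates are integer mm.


translate([351, 425, 414]) cube([421, 401, 36]);
translate([351, 425, 0]) cube([47, 47, 414]);
translate([725, 425, 0]) cube([47, 47, 414]);
translate([351, 779, 0]) cube([47, 47, 414]);
translate([725, 779, 0]) cube([47, 47, 414]);
translate([351, 800, 450]) cube([421, 26, 477]);


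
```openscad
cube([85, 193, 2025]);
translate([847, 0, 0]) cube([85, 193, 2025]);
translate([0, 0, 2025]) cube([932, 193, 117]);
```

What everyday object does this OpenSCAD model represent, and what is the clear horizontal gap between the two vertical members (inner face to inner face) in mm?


A door frame. The clear opening width is 762 mm.

Two 2025 mm tall posts with a header on top — a door frame. The left jamb is 85 mm wide at x = 0; the right jamb starts at x = 847. The clear opening is 847 − 85 = 762 mm.


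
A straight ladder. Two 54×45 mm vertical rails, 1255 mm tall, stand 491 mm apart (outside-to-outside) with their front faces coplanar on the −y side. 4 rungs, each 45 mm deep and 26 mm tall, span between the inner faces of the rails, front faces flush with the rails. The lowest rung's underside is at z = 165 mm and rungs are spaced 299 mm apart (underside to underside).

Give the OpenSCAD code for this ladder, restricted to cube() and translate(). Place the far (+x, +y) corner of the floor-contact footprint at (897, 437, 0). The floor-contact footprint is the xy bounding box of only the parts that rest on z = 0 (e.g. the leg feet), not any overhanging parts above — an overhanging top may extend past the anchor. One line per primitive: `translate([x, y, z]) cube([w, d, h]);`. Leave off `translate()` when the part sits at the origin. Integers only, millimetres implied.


// rung span = 491 - 2*54 = 383
// rung[k] z = 165 + k*299
translate([406, 392, 0]) cube([54, 45, 1255]);
translate([843, 392, 0]) cube([54, 45, 1255]);
translate([460, 392, 165]) cube([383, 45, 26]);
translate([460, 392, 464]) cube([383, 45, 26]);
translate([460, 392, 763]) cube([383, 45, 26]);
translate([460, 392, 1062]) cube([383, 45, 26]);


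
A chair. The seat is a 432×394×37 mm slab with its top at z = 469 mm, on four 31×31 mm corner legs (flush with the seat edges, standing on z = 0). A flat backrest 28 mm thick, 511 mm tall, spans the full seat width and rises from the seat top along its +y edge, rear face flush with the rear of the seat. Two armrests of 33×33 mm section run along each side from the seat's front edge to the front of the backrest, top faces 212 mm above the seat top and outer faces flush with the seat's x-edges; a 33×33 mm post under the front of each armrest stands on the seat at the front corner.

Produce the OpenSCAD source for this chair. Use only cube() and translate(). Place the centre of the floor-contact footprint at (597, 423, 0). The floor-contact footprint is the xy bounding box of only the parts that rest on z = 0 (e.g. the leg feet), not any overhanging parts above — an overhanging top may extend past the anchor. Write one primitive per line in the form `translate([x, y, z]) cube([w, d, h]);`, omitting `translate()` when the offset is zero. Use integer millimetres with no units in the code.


// leg_h = 469 - 37 = 432
// arm post h = 212 - 33 = 179
translate([381, 226, 432]) cube([432, 394, 37]);
translate([381, 226, 0]) cube([31, 31, 432]);
translate([782, 226, 0]) cube([31, 31, 432]);
translate([381, 589, 0]) cube([31, 31, 432]);
translate([782, 589, 0]) cube([31, 31, 432]);
translate([381, 592, 469]) cube([432, 28, 511]);
translate([381, 226, 648]) cube([33, 366, 33]);
translate([780, 226, 648]) cube([33, 366, 33]);
translate([381, 226, 469]) cube([33, 33, 179]);
translate([780, 226, 469]) cube([33, 33, 179]);


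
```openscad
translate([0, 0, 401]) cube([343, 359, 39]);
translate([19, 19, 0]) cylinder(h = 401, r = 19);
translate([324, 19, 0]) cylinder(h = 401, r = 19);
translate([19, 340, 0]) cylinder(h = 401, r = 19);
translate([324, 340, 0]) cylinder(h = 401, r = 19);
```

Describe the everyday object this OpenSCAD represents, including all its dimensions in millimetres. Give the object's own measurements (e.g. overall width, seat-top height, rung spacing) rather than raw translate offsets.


A four-legged stool. The seat is a 343×359×39 mm slab whose top surface is at z = 440 mm; four round legs, each 38 mm in diameter, run from the floor (z = 0) to the underside of the seat, each leg's axis is inset half a diameter from the nearest pair of seat edges (so the leg's bounding box is flush with the corner).


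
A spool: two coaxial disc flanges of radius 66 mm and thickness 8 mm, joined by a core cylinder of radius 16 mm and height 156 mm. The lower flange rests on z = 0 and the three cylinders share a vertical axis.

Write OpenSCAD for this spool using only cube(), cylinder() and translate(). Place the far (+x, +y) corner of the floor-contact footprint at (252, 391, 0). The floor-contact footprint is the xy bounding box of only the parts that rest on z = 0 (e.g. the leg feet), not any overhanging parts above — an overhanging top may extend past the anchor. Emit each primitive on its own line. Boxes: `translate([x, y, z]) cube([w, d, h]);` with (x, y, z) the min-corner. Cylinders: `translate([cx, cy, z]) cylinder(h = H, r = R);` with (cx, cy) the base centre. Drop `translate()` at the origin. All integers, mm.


translate([186, 325, 0]) cylinder(h = 8, r = 66);
translate([186, 325, 8]) cylinder(h = 156, r = 16);
translate([186, 325, 164]) cylinder(h = 8, r = 66);


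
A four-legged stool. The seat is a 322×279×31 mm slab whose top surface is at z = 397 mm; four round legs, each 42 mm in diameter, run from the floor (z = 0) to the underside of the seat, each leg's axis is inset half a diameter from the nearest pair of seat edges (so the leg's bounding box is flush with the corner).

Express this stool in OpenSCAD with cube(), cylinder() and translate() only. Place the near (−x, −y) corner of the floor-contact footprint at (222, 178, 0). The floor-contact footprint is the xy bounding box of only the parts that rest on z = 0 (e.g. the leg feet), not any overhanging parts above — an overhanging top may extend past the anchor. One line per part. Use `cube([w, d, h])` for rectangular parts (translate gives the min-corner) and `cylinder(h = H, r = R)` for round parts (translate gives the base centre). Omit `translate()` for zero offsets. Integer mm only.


// leg_h = 397 - 31 = 366
translate([222, 178, 366]) cube([322, 279, 31]);
translate([243, 199, 0]) cylinder(h = 366, r = 21);
translate([523, 199, 0]) cylinder(h = 366, r = 21);
translate([243, 436, 0]) cylinder(h = 366, r = 21);
translate([523, 436, 0]) cylinder(h = 366, r = 21);


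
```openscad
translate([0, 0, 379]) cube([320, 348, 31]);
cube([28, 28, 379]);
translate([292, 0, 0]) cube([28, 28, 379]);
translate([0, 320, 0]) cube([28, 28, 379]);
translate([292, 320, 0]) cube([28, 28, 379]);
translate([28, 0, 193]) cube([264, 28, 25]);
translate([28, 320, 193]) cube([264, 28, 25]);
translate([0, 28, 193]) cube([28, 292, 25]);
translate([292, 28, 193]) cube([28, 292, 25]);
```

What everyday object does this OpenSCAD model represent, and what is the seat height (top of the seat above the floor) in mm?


A stool. The seat height is 410 mm.

A 320×348×31 slab at z = 379 on four corner posts — a stool. The seat top is 379 + 31 = 410 mm.


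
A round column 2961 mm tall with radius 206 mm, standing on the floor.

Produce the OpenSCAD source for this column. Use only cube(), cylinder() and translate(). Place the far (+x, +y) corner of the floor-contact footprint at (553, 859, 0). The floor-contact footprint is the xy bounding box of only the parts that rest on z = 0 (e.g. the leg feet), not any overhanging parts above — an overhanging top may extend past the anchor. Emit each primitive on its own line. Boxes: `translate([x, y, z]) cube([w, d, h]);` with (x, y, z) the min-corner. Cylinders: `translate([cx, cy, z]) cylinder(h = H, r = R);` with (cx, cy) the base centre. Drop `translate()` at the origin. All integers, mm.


translate([347, 653, 0]) cylinder(h = 2961, r = 206);
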